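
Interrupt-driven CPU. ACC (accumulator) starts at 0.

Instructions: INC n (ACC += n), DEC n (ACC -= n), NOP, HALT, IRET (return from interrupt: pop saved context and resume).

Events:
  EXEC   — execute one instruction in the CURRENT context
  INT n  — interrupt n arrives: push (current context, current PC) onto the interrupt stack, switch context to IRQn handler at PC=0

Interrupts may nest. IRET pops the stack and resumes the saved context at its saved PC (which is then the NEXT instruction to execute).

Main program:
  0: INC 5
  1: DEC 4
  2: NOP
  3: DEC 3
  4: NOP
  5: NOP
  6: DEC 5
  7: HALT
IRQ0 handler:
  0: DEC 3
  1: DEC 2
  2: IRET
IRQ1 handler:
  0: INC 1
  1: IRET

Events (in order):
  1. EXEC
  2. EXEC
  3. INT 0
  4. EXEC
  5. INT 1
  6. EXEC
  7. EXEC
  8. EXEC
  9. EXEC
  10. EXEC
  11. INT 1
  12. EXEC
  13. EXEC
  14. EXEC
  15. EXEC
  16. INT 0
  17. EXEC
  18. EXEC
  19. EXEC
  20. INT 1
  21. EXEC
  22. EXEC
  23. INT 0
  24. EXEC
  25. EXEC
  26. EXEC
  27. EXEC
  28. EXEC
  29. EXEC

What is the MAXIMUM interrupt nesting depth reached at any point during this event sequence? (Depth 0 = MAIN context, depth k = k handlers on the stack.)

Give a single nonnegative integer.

Event 1 (EXEC): [MAIN] PC=0: INC 5 -> ACC=5 [depth=0]
Event 2 (EXEC): [MAIN] PC=1: DEC 4 -> ACC=1 [depth=0]
Event 3 (INT 0): INT 0 arrives: push (MAIN, PC=2), enter IRQ0 at PC=0 (depth now 1) [depth=1]
Event 4 (EXEC): [IRQ0] PC=0: DEC 3 -> ACC=-2 [depth=1]
Event 5 (INT 1): INT 1 arrives: push (IRQ0, PC=1), enter IRQ1 at PC=0 (depth now 2) [depth=2]
Event 6 (EXEC): [IRQ1] PC=0: INC 1 -> ACC=-1 [depth=2]
Event 7 (EXEC): [IRQ1] PC=1: IRET -> resume IRQ0 at PC=1 (depth now 1) [depth=1]
Event 8 (EXEC): [IRQ0] PC=1: DEC 2 -> ACC=-3 [depth=1]
Event 9 (EXEC): [IRQ0] PC=2: IRET -> resume MAIN at PC=2 (depth now 0) [depth=0]
Event 10 (EXEC): [MAIN] PC=2: NOP [depth=0]
Event 11 (INT 1): INT 1 arrives: push (MAIN, PC=3), enter IRQ1 at PC=0 (depth now 1) [depth=1]
Event 12 (EXEC): [IRQ1] PC=0: INC 1 -> ACC=-2 [depth=1]
Event 13 (EXEC): [IRQ1] PC=1: IRET -> resume MAIN at PC=3 (depth now 0) [depth=0]
Event 14 (EXEC): [MAIN] PC=3: DEC 3 -> ACC=-5 [depth=0]
Event 15 (EXEC): [MAIN] PC=4: NOP [depth=0]
Event 16 (INT 0): INT 0 arrives: push (MAIN, PC=5), enter IRQ0 at PC=0 (depth now 1) [depth=1]
Event 17 (EXEC): [IRQ0] PC=0: DEC 3 -> ACC=-8 [depth=1]
Event 18 (EXEC): [IRQ0] PC=1: DEC 2 -> ACC=-10 [depth=1]
Event 19 (EXEC): [IRQ0] PC=2: IRET -> resume MAIN at PC=5 (depth now 0) [depth=0]
Event 20 (INT 1): INT 1 arrives: push (MAIN, PC=5), enter IRQ1 at PC=0 (depth now 1) [depth=1]
Event 21 (EXEC): [IRQ1] PC=0: INC 1 -> ACC=-9 [depth=1]
Event 22 (EXEC): [IRQ1] PC=1: IRET -> resume MAIN at PC=5 (depth now 0) [depth=0]
Event 23 (INT 0): INT 0 arrives: push (MAIN, PC=5), enter IRQ0 at PC=0 (depth now 1) [depth=1]
Event 24 (EXEC): [IRQ0] PC=0: DEC 3 -> ACC=-12 [depth=1]
Event 25 (EXEC): [IRQ0] PC=1: DEC 2 -> ACC=-14 [depth=1]
Event 26 (EXEC): [IRQ0] PC=2: IRET -> resume MAIN at PC=5 (depth now 0) [depth=0]
Event 27 (EXEC): [MAIN] PC=5: NOP [depth=0]
Event 28 (EXEC): [MAIN] PC=6: DEC 5 -> ACC=-19 [depth=0]
Event 29 (EXEC): [MAIN] PC=7: HALT [depth=0]
Max depth observed: 2

Answer: 2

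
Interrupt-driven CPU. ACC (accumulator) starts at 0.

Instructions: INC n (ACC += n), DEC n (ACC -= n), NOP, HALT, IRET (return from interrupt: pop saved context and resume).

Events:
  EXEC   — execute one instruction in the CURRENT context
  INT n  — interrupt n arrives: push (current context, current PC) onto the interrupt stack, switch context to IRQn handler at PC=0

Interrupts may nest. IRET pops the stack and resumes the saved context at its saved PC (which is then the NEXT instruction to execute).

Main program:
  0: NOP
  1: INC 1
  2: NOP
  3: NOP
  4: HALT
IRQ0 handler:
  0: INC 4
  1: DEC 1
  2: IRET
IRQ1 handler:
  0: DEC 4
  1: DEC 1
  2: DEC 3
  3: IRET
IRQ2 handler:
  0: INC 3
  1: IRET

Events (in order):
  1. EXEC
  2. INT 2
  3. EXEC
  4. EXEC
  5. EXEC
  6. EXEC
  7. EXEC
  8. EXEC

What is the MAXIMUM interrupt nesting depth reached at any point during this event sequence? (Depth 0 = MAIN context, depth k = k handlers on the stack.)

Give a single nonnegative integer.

Answer: 1

Derivation:
Event 1 (EXEC): [MAIN] PC=0: NOP [depth=0]
Event 2 (INT 2): INT 2 arrives: push (MAIN, PC=1), enter IRQ2 at PC=0 (depth now 1) [depth=1]
Event 3 (EXEC): [IRQ2] PC=0: INC 3 -> ACC=3 [depth=1]
Event 4 (EXEC): [IRQ2] PC=1: IRET -> resume MAIN at PC=1 (depth now 0) [depth=0]
Event 5 (EXEC): [MAIN] PC=1: INC 1 -> ACC=4 [depth=0]
Event 6 (EXEC): [MAIN] PC=2: NOP [depth=0]
Event 7 (EXEC): [MAIN] PC=3: NOP [depth=0]
Event 8 (EXEC): [MAIN] PC=4: HALT [depth=0]
Max depth observed: 1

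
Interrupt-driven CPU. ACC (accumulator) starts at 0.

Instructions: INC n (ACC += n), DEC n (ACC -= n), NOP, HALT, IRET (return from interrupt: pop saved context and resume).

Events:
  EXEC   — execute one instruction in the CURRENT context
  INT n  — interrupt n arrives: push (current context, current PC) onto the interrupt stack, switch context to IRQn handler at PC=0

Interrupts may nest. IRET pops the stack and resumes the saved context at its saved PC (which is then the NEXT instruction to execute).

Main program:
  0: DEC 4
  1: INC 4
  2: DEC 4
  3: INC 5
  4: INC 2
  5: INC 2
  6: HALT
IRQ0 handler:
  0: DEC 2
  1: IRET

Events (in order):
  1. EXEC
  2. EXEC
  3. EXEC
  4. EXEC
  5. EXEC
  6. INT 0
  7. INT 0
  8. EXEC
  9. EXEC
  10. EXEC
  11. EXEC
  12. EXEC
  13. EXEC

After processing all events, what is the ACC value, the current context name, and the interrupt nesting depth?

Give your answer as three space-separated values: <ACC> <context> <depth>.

Answer: 1 MAIN 0

Derivation:
Event 1 (EXEC): [MAIN] PC=0: DEC 4 -> ACC=-4
Event 2 (EXEC): [MAIN] PC=1: INC 4 -> ACC=0
Event 3 (EXEC): [MAIN] PC=2: DEC 4 -> ACC=-4
Event 4 (EXEC): [MAIN] PC=3: INC 5 -> ACC=1
Event 5 (EXEC): [MAIN] PC=4: INC 2 -> ACC=3
Event 6 (INT 0): INT 0 arrives: push (MAIN, PC=5), enter IRQ0 at PC=0 (depth now 1)
Event 7 (INT 0): INT 0 arrives: push (IRQ0, PC=0), enter IRQ0 at PC=0 (depth now 2)
Event 8 (EXEC): [IRQ0] PC=0: DEC 2 -> ACC=1
Event 9 (EXEC): [IRQ0] PC=1: IRET -> resume IRQ0 at PC=0 (depth now 1)
Event 10 (EXEC): [IRQ0] PC=0: DEC 2 -> ACC=-1
Event 11 (EXEC): [IRQ0] PC=1: IRET -> resume MAIN at PC=5 (depth now 0)
Event 12 (EXEC): [MAIN] PC=5: INC 2 -> ACC=1
Event 13 (EXEC): [MAIN] PC=6: HALT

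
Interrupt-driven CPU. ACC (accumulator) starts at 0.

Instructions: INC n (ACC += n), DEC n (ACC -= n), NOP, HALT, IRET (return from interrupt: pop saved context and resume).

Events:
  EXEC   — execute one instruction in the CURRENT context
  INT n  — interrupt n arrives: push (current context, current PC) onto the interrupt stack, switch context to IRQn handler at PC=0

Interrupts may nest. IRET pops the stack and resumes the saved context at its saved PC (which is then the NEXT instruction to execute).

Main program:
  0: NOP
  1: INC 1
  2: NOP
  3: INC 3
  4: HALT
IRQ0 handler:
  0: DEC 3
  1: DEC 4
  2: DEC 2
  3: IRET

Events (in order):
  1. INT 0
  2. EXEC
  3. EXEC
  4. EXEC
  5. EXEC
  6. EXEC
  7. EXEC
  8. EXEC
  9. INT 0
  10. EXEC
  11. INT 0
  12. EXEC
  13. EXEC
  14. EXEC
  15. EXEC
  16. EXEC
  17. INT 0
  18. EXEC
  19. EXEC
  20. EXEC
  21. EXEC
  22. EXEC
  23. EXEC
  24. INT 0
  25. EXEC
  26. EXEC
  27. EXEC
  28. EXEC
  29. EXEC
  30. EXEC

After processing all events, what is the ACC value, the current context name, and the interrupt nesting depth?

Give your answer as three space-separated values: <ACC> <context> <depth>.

Event 1 (INT 0): INT 0 arrives: push (MAIN, PC=0), enter IRQ0 at PC=0 (depth now 1)
Event 2 (EXEC): [IRQ0] PC=0: DEC 3 -> ACC=-3
Event 3 (EXEC): [IRQ0] PC=1: DEC 4 -> ACC=-7
Event 4 (EXEC): [IRQ0] PC=2: DEC 2 -> ACC=-9
Event 5 (EXEC): [IRQ0] PC=3: IRET -> resume MAIN at PC=0 (depth now 0)
Event 6 (EXEC): [MAIN] PC=0: NOP
Event 7 (EXEC): [MAIN] PC=1: INC 1 -> ACC=-8
Event 8 (EXEC): [MAIN] PC=2: NOP
Event 9 (INT 0): INT 0 arrives: push (MAIN, PC=3), enter IRQ0 at PC=0 (depth now 1)
Event 10 (EXEC): [IRQ0] PC=0: DEC 3 -> ACC=-11
Event 11 (INT 0): INT 0 arrives: push (IRQ0, PC=1), enter IRQ0 at PC=0 (depth now 2)
Event 12 (EXEC): [IRQ0] PC=0: DEC 3 -> ACC=-14
Event 13 (EXEC): [IRQ0] PC=1: DEC 4 -> ACC=-18
Event 14 (EXEC): [IRQ0] PC=2: DEC 2 -> ACC=-20
Event 15 (EXEC): [IRQ0] PC=3: IRET -> resume IRQ0 at PC=1 (depth now 1)
Event 16 (EXEC): [IRQ0] PC=1: DEC 4 -> ACC=-24
Event 17 (INT 0): INT 0 arrives: push (IRQ0, PC=2), enter IRQ0 at PC=0 (depth now 2)
Event 18 (EXEC): [IRQ0] PC=0: DEC 3 -> ACC=-27
Event 19 (EXEC): [IRQ0] PC=1: DEC 4 -> ACC=-31
Event 20 (EXEC): [IRQ0] PC=2: DEC 2 -> ACC=-33
Event 21 (EXEC): [IRQ0] PC=3: IRET -> resume IRQ0 at PC=2 (depth now 1)
Event 22 (EXEC): [IRQ0] PC=2: DEC 2 -> ACC=-35
Event 23 (EXEC): [IRQ0] PC=3: IRET -> resume MAIN at PC=3 (depth now 0)
Event 24 (INT 0): INT 0 arrives: push (MAIN, PC=3), enter IRQ0 at PC=0 (depth now 1)
Event 25 (EXEC): [IRQ0] PC=0: DEC 3 -> ACC=-38
Event 26 (EXEC): [IRQ0] PC=1: DEC 4 -> ACC=-42
Event 27 (EXEC): [IRQ0] PC=2: DEC 2 -> ACC=-44
Event 28 (EXEC): [IRQ0] PC=3: IRET -> resume MAIN at PC=3 (depth now 0)
Event 29 (EXEC): [MAIN] PC=3: INC 3 -> ACC=-41
Event 30 (EXEC): [MAIN] PC=4: HALT

Answer: -41 MAIN 0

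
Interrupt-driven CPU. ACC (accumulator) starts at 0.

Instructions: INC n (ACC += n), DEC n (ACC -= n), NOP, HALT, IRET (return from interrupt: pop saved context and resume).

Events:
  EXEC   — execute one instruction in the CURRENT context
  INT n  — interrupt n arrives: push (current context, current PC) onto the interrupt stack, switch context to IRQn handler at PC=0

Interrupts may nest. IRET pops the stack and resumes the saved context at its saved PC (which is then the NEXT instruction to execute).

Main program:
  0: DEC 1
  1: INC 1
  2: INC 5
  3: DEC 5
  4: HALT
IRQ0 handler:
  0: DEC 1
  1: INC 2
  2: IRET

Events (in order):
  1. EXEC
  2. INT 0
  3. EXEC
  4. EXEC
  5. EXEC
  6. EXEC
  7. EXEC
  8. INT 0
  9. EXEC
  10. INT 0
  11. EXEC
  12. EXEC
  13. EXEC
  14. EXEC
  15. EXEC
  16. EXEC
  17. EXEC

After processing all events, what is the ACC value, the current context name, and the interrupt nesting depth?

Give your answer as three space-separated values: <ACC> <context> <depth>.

Answer: 3 MAIN 0

Derivation:
Event 1 (EXEC): [MAIN] PC=0: DEC 1 -> ACC=-1
Event 2 (INT 0): INT 0 arrives: push (MAIN, PC=1), enter IRQ0 at PC=0 (depth now 1)
Event 3 (EXEC): [IRQ0] PC=0: DEC 1 -> ACC=-2
Event 4 (EXEC): [IRQ0] PC=1: INC 2 -> ACC=0
Event 5 (EXEC): [IRQ0] PC=2: IRET -> resume MAIN at PC=1 (depth now 0)
Event 6 (EXEC): [MAIN] PC=1: INC 1 -> ACC=1
Event 7 (EXEC): [MAIN] PC=2: INC 5 -> ACC=6
Event 8 (INT 0): INT 0 arrives: push (MAIN, PC=3), enter IRQ0 at PC=0 (depth now 1)
Event 9 (EXEC): [IRQ0] PC=0: DEC 1 -> ACC=5
Event 10 (INT 0): INT 0 arrives: push (IRQ0, PC=1), enter IRQ0 at PC=0 (depth now 2)
Event 11 (EXEC): [IRQ0] PC=0: DEC 1 -> ACC=4
Event 12 (EXEC): [IRQ0] PC=1: INC 2 -> ACC=6
Event 13 (EXEC): [IRQ0] PC=2: IRET -> resume IRQ0 at PC=1 (depth now 1)
Event 14 (EXEC): [IRQ0] PC=1: INC 2 -> ACC=8
Event 15 (EXEC): [IRQ0] PC=2: IRET -> resume MAIN at PC=3 (depth now 0)
Event 16 (EXEC): [MAIN] PC=3: DEC 5 -> ACC=3
Event 17 (EXEC): [MAIN] PC=4: HALT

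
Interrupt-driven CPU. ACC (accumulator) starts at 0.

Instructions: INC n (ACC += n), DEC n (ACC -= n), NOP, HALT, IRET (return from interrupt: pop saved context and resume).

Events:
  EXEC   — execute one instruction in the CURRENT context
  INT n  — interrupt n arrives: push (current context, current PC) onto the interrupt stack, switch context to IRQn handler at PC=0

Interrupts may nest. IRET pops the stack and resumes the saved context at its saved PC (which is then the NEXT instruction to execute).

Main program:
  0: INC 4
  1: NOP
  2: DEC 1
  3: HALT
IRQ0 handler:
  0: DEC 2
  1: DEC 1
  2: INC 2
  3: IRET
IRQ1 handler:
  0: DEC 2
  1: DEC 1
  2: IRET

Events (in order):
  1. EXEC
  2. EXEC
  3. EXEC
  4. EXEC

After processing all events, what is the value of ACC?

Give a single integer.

Answer: 3

Derivation:
Event 1 (EXEC): [MAIN] PC=0: INC 4 -> ACC=4
Event 2 (EXEC): [MAIN] PC=1: NOP
Event 3 (EXEC): [MAIN] PC=2: DEC 1 -> ACC=3
Event 4 (EXEC): [MAIN] PC=3: HALT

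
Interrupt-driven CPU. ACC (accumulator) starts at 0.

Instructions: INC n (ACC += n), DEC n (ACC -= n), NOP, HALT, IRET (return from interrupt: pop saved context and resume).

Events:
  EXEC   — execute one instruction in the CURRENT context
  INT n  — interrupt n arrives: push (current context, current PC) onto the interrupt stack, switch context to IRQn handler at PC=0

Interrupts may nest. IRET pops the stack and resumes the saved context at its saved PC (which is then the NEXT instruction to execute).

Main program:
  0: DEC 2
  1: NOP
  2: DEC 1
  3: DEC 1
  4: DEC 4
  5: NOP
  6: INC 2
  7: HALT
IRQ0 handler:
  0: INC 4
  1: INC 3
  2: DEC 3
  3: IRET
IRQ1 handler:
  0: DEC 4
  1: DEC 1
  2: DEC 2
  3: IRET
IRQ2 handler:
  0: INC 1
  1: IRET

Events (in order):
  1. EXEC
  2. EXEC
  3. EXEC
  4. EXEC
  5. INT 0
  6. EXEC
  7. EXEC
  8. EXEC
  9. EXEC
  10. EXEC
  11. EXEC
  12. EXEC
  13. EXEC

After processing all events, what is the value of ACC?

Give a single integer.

Event 1 (EXEC): [MAIN] PC=0: DEC 2 -> ACC=-2
Event 2 (EXEC): [MAIN] PC=1: NOP
Event 3 (EXEC): [MAIN] PC=2: DEC 1 -> ACC=-3
Event 4 (EXEC): [MAIN] PC=3: DEC 1 -> ACC=-4
Event 5 (INT 0): INT 0 arrives: push (MAIN, PC=4), enter IRQ0 at PC=0 (depth now 1)
Event 6 (EXEC): [IRQ0] PC=0: INC 4 -> ACC=0
Event 7 (EXEC): [IRQ0] PC=1: INC 3 -> ACC=3
Event 8 (EXEC): [IRQ0] PC=2: DEC 3 -> ACC=0
Event 9 (EXEC): [IRQ0] PC=3: IRET -> resume MAIN at PC=4 (depth now 0)
Event 10 (EXEC): [MAIN] PC=4: DEC 4 -> ACC=-4
Event 11 (EXEC): [MAIN] PC=5: NOP
Event 12 (EXEC): [MAIN] PC=6: INC 2 -> ACC=-2
Event 13 (EXEC): [MAIN] PC=7: HALT

Answer: -2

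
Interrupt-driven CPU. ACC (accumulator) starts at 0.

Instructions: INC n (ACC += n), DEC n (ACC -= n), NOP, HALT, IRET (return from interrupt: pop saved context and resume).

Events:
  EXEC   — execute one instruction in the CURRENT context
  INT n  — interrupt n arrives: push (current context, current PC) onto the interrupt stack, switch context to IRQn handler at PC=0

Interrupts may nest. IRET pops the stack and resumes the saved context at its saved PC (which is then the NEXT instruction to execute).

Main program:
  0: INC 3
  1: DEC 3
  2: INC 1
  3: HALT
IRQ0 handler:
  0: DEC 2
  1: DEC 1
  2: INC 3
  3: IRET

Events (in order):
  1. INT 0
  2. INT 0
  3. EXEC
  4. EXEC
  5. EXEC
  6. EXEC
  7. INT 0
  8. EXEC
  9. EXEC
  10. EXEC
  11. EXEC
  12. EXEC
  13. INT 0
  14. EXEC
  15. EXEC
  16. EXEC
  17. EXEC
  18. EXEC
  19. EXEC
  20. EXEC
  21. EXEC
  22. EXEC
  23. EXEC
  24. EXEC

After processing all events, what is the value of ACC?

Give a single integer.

Event 1 (INT 0): INT 0 arrives: push (MAIN, PC=0), enter IRQ0 at PC=0 (depth now 1)
Event 2 (INT 0): INT 0 arrives: push (IRQ0, PC=0), enter IRQ0 at PC=0 (depth now 2)
Event 3 (EXEC): [IRQ0] PC=0: DEC 2 -> ACC=-2
Event 4 (EXEC): [IRQ0] PC=1: DEC 1 -> ACC=-3
Event 5 (EXEC): [IRQ0] PC=2: INC 3 -> ACC=0
Event 6 (EXEC): [IRQ0] PC=3: IRET -> resume IRQ0 at PC=0 (depth now 1)
Event 7 (INT 0): INT 0 arrives: push (IRQ0, PC=0), enter IRQ0 at PC=0 (depth now 2)
Event 8 (EXEC): [IRQ0] PC=0: DEC 2 -> ACC=-2
Event 9 (EXEC): [IRQ0] PC=1: DEC 1 -> ACC=-3
Event 10 (EXEC): [IRQ0] PC=2: INC 3 -> ACC=0
Event 11 (EXEC): [IRQ0] PC=3: IRET -> resume IRQ0 at PC=0 (depth now 1)
Event 12 (EXEC): [IRQ0] PC=0: DEC 2 -> ACC=-2
Event 13 (INT 0): INT 0 arrives: push (IRQ0, PC=1), enter IRQ0 at PC=0 (depth now 2)
Event 14 (EXEC): [IRQ0] PC=0: DEC 2 -> ACC=-4
Event 15 (EXEC): [IRQ0] PC=1: DEC 1 -> ACC=-5
Event 16 (EXEC): [IRQ0] PC=2: INC 3 -> ACC=-2
Event 17 (EXEC): [IRQ0] PC=3: IRET -> resume IRQ0 at PC=1 (depth now 1)
Event 18 (EXEC): [IRQ0] PC=1: DEC 1 -> ACC=-3
Event 19 (EXEC): [IRQ0] PC=2: INC 3 -> ACC=0
Event 20 (EXEC): [IRQ0] PC=3: IRET -> resume MAIN at PC=0 (depth now 0)
Event 21 (EXEC): [MAIN] PC=0: INC 3 -> ACC=3
Event 22 (EXEC): [MAIN] PC=1: DEC 3 -> ACC=0
Event 23 (EXEC): [MAIN] PC=2: INC 1 -> ACC=1
Event 24 (EXEC): [MAIN] PC=3: HALT

Answer: 1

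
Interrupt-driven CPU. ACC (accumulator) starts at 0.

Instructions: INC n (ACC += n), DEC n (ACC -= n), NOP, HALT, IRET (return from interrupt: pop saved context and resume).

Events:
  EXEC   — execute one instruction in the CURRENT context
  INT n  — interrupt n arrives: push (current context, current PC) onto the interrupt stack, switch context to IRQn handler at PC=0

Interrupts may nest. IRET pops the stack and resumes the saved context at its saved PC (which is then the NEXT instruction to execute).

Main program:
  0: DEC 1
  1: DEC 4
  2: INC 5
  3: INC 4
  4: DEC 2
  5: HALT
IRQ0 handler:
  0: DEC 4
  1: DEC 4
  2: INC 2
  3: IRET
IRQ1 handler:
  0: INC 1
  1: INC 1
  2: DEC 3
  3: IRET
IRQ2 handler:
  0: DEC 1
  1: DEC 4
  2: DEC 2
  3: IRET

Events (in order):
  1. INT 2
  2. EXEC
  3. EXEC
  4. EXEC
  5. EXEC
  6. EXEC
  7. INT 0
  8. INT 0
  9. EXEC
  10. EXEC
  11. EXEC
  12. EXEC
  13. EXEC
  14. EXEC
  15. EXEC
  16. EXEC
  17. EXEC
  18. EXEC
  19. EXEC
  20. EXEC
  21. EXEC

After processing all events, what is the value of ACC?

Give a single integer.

Event 1 (INT 2): INT 2 arrives: push (MAIN, PC=0), enter IRQ2 at PC=0 (depth now 1)
Event 2 (EXEC): [IRQ2] PC=0: DEC 1 -> ACC=-1
Event 3 (EXEC): [IRQ2] PC=1: DEC 4 -> ACC=-5
Event 4 (EXEC): [IRQ2] PC=2: DEC 2 -> ACC=-7
Event 5 (EXEC): [IRQ2] PC=3: IRET -> resume MAIN at PC=0 (depth now 0)
Event 6 (EXEC): [MAIN] PC=0: DEC 1 -> ACC=-8
Event 7 (INT 0): INT 0 arrives: push (MAIN, PC=1), enter IRQ0 at PC=0 (depth now 1)
Event 8 (INT 0): INT 0 arrives: push (IRQ0, PC=0), enter IRQ0 at PC=0 (depth now 2)
Event 9 (EXEC): [IRQ0] PC=0: DEC 4 -> ACC=-12
Event 10 (EXEC): [IRQ0] PC=1: DEC 4 -> ACC=-16
Event 11 (EXEC): [IRQ0] PC=2: INC 2 -> ACC=-14
Event 12 (EXEC): [IRQ0] PC=3: IRET -> resume IRQ0 at PC=0 (depth now 1)
Event 13 (EXEC): [IRQ0] PC=0: DEC 4 -> ACC=-18
Event 14 (EXEC): [IRQ0] PC=1: DEC 4 -> ACC=-22
Event 15 (EXEC): [IRQ0] PC=2: INC 2 -> ACC=-20
Event 16 (EXEC): [IRQ0] PC=3: IRET -> resume MAIN at PC=1 (depth now 0)
Event 17 (EXEC): [MAIN] PC=1: DEC 4 -> ACC=-24
Event 18 (EXEC): [MAIN] PC=2: INC 5 -> ACC=-19
Event 19 (EXEC): [MAIN] PC=3: INC 4 -> ACC=-15
Event 20 (EXEC): [MAIN] PC=4: DEC 2 -> ACC=-17
Event 21 (EXEC): [MAIN] PC=5: HALT

Answer: -17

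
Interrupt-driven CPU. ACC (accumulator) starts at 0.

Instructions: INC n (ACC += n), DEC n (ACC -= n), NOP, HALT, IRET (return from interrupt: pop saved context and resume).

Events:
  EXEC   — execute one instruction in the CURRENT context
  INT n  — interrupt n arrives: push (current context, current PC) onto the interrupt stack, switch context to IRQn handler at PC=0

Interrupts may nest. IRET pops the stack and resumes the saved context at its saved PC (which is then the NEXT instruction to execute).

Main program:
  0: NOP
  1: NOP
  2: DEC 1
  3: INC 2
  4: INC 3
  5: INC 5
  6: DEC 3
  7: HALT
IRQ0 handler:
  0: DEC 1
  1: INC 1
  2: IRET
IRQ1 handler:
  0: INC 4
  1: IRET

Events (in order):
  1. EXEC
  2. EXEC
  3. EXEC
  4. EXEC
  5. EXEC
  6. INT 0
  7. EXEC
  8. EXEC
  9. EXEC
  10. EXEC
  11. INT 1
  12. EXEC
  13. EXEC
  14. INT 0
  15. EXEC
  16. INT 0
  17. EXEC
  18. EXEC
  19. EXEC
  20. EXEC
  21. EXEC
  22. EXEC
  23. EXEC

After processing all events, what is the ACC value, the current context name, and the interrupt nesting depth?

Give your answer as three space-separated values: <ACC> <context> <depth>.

Event 1 (EXEC): [MAIN] PC=0: NOP
Event 2 (EXEC): [MAIN] PC=1: NOP
Event 3 (EXEC): [MAIN] PC=2: DEC 1 -> ACC=-1
Event 4 (EXEC): [MAIN] PC=3: INC 2 -> ACC=1
Event 5 (EXEC): [MAIN] PC=4: INC 3 -> ACC=4
Event 6 (INT 0): INT 0 arrives: push (MAIN, PC=5), enter IRQ0 at PC=0 (depth now 1)
Event 7 (EXEC): [IRQ0] PC=0: DEC 1 -> ACC=3
Event 8 (EXEC): [IRQ0] PC=1: INC 1 -> ACC=4
Event 9 (EXEC): [IRQ0] PC=2: IRET -> resume MAIN at PC=5 (depth now 0)
Event 10 (EXEC): [MAIN] PC=5: INC 5 -> ACC=9
Event 11 (INT 1): INT 1 arrives: push (MAIN, PC=6), enter IRQ1 at PC=0 (depth now 1)
Event 12 (EXEC): [IRQ1] PC=0: INC 4 -> ACC=13
Event 13 (EXEC): [IRQ1] PC=1: IRET -> resume MAIN at PC=6 (depth now 0)
Event 14 (INT 0): INT 0 arrives: push (MAIN, PC=6), enter IRQ0 at PC=0 (depth now 1)
Event 15 (EXEC): [IRQ0] PC=0: DEC 1 -> ACC=12
Event 16 (INT 0): INT 0 arrives: push (IRQ0, PC=1), enter IRQ0 at PC=0 (depth now 2)
Event 17 (EXEC): [IRQ0] PC=0: DEC 1 -> ACC=11
Event 18 (EXEC): [IRQ0] PC=1: INC 1 -> ACC=12
Event 19 (EXEC): [IRQ0] PC=2: IRET -> resume IRQ0 at PC=1 (depth now 1)
Event 20 (EXEC): [IRQ0] PC=1: INC 1 -> ACC=13
Event 21 (EXEC): [IRQ0] PC=2: IRET -> resume MAIN at PC=6 (depth now 0)
Event 22 (EXEC): [MAIN] PC=6: DEC 3 -> ACC=10
Event 23 (EXEC): [MAIN] PC=7: HALT

Answer: 10 MAIN 0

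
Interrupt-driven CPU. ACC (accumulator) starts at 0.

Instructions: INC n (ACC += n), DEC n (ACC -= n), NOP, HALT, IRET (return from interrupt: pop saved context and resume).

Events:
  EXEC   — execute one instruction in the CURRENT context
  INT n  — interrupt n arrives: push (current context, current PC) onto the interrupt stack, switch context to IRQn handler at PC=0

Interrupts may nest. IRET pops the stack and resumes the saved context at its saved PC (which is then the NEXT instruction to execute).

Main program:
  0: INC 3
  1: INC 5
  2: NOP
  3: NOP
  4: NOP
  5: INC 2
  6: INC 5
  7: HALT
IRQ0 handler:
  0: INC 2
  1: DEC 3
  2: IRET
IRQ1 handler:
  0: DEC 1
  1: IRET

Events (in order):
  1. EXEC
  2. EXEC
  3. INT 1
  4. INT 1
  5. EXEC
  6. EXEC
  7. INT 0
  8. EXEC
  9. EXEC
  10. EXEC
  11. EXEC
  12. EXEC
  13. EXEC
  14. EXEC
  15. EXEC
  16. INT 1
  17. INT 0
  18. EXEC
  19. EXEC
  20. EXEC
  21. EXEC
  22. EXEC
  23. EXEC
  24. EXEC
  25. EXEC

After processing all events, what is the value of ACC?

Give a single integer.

Event 1 (EXEC): [MAIN] PC=0: INC 3 -> ACC=3
Event 2 (EXEC): [MAIN] PC=1: INC 5 -> ACC=8
Event 3 (INT 1): INT 1 arrives: push (MAIN, PC=2), enter IRQ1 at PC=0 (depth now 1)
Event 4 (INT 1): INT 1 arrives: push (IRQ1, PC=0), enter IRQ1 at PC=0 (depth now 2)
Event 5 (EXEC): [IRQ1] PC=0: DEC 1 -> ACC=7
Event 6 (EXEC): [IRQ1] PC=1: IRET -> resume IRQ1 at PC=0 (depth now 1)
Event 7 (INT 0): INT 0 arrives: push (IRQ1, PC=0), enter IRQ0 at PC=0 (depth now 2)
Event 8 (EXEC): [IRQ0] PC=0: INC 2 -> ACC=9
Event 9 (EXEC): [IRQ0] PC=1: DEC 3 -> ACC=6
Event 10 (EXEC): [IRQ0] PC=2: IRET -> resume IRQ1 at PC=0 (depth now 1)
Event 11 (EXEC): [IRQ1] PC=0: DEC 1 -> ACC=5
Event 12 (EXEC): [IRQ1] PC=1: IRET -> resume MAIN at PC=2 (depth now 0)
Event 13 (EXEC): [MAIN] PC=2: NOP
Event 14 (EXEC): [MAIN] PC=3: NOP
Event 15 (EXEC): [MAIN] PC=4: NOP
Event 16 (INT 1): INT 1 arrives: push (MAIN, PC=5), enter IRQ1 at PC=0 (depth now 1)
Event 17 (INT 0): INT 0 arrives: push (IRQ1, PC=0), enter IRQ0 at PC=0 (depth now 2)
Event 18 (EXEC): [IRQ0] PC=0: INC 2 -> ACC=7
Event 19 (EXEC): [IRQ0] PC=1: DEC 3 -> ACC=4
Event 20 (EXEC): [IRQ0] PC=2: IRET -> resume IRQ1 at PC=0 (depth now 1)
Event 21 (EXEC): [IRQ1] PC=0: DEC 1 -> ACC=3
Event 22 (EXEC): [IRQ1] PC=1: IRET -> resume MAIN at PC=5 (depth now 0)
Event 23 (EXEC): [MAIN] PC=5: INC 2 -> ACC=5
Event 24 (EXEC): [MAIN] PC=6: INC 5 -> ACC=10
Event 25 (EXEC): [MAIN] PC=7: HALT

Answer: 10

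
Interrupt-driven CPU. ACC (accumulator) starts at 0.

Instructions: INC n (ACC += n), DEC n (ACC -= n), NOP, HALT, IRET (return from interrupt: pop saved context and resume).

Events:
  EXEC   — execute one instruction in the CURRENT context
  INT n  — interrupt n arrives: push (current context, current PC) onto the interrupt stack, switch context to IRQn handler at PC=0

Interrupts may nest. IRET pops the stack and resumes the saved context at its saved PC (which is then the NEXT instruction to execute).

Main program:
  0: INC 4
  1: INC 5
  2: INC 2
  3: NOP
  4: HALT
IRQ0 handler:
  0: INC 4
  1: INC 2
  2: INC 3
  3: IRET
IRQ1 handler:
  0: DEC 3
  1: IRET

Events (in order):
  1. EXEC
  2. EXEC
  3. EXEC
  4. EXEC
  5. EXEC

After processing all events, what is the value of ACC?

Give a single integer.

Event 1 (EXEC): [MAIN] PC=0: INC 4 -> ACC=4
Event 2 (EXEC): [MAIN] PC=1: INC 5 -> ACC=9
Event 3 (EXEC): [MAIN] PC=2: INC 2 -> ACC=11
Event 4 (EXEC): [MAIN] PC=3: NOP
Event 5 (EXEC): [MAIN] PC=4: HALT

Answer: 11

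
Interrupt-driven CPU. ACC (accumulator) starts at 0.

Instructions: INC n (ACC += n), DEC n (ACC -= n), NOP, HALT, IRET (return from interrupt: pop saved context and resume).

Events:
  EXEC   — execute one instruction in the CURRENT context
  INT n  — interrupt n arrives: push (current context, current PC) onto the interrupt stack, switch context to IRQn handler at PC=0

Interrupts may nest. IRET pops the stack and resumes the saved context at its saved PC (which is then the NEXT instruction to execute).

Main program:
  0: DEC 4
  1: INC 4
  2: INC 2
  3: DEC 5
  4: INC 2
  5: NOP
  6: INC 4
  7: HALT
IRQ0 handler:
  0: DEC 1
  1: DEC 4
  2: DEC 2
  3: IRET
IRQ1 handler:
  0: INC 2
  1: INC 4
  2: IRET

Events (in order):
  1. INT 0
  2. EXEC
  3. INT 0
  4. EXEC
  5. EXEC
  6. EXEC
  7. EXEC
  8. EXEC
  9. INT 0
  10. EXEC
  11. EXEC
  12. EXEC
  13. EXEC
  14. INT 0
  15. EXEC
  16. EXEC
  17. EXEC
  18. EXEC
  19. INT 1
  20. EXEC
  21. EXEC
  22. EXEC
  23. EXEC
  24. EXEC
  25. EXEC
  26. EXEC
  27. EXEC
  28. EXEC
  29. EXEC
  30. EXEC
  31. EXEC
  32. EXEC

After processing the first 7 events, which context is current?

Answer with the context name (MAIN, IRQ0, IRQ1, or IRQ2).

Answer: IRQ0

Derivation:
Event 1 (INT 0): INT 0 arrives: push (MAIN, PC=0), enter IRQ0 at PC=0 (depth now 1)
Event 2 (EXEC): [IRQ0] PC=0: DEC 1 -> ACC=-1
Event 3 (INT 0): INT 0 arrives: push (IRQ0, PC=1), enter IRQ0 at PC=0 (depth now 2)
Event 4 (EXEC): [IRQ0] PC=0: DEC 1 -> ACC=-2
Event 5 (EXEC): [IRQ0] PC=1: DEC 4 -> ACC=-6
Event 6 (EXEC): [IRQ0] PC=2: DEC 2 -> ACC=-8
Event 7 (EXEC): [IRQ0] PC=3: IRET -> resume IRQ0 at PC=1 (depth now 1)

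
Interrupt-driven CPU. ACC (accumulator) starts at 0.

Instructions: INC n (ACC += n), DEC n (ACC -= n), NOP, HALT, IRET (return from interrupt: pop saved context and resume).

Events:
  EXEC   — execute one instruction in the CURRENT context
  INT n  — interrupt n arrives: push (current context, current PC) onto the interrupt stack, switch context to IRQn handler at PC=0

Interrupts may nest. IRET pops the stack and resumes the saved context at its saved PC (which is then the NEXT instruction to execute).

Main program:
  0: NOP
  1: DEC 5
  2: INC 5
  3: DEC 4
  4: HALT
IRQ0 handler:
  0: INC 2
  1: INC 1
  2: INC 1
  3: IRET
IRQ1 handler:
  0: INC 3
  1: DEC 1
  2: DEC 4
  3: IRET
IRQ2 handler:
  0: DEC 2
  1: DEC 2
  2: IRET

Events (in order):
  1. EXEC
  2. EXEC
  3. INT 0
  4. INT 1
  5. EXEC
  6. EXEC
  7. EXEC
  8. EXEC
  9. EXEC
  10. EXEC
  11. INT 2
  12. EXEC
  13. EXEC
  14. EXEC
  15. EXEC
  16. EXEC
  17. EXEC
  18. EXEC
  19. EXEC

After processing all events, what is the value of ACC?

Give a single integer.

Event 1 (EXEC): [MAIN] PC=0: NOP
Event 2 (EXEC): [MAIN] PC=1: DEC 5 -> ACC=-5
Event 3 (INT 0): INT 0 arrives: push (MAIN, PC=2), enter IRQ0 at PC=0 (depth now 1)
Event 4 (INT 1): INT 1 arrives: push (IRQ0, PC=0), enter IRQ1 at PC=0 (depth now 2)
Event 5 (EXEC): [IRQ1] PC=0: INC 3 -> ACC=-2
Event 6 (EXEC): [IRQ1] PC=1: DEC 1 -> ACC=-3
Event 7 (EXEC): [IRQ1] PC=2: DEC 4 -> ACC=-7
Event 8 (EXEC): [IRQ1] PC=3: IRET -> resume IRQ0 at PC=0 (depth now 1)
Event 9 (EXEC): [IRQ0] PC=0: INC 2 -> ACC=-5
Event 10 (EXEC): [IRQ0] PC=1: INC 1 -> ACC=-4
Event 11 (INT 2): INT 2 arrives: push (IRQ0, PC=2), enter IRQ2 at PC=0 (depth now 2)
Event 12 (EXEC): [IRQ2] PC=0: DEC 2 -> ACC=-6
Event 13 (EXEC): [IRQ2] PC=1: DEC 2 -> ACC=-8
Event 14 (EXEC): [IRQ2] PC=2: IRET -> resume IRQ0 at PC=2 (depth now 1)
Event 15 (EXEC): [IRQ0] PC=2: INC 1 -> ACC=-7
Event 16 (EXEC): [IRQ0] PC=3: IRET -> resume MAIN at PC=2 (depth now 0)
Event 17 (EXEC): [MAIN] PC=2: INC 5 -> ACC=-2
Event 18 (EXEC): [MAIN] PC=3: DEC 4 -> ACC=-6
Event 19 (EXEC): [MAIN] PC=4: HALT

Answer: -6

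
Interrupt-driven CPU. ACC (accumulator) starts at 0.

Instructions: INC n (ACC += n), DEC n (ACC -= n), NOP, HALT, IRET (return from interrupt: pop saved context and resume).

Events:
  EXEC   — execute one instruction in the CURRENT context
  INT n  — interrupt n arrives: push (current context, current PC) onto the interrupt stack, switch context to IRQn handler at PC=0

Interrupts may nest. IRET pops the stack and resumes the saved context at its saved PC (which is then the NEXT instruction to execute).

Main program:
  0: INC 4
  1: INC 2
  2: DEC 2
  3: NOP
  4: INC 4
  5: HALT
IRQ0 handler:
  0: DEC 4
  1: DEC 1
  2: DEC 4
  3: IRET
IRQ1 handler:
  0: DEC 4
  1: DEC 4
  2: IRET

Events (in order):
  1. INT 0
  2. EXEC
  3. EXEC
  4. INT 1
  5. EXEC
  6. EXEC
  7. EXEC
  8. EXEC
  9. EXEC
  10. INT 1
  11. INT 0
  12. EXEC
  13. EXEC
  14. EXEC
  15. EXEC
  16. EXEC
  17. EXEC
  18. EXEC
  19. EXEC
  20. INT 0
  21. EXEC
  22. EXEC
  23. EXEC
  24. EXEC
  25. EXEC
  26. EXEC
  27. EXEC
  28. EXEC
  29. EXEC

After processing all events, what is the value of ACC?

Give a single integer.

Answer: -35

Derivation:
Event 1 (INT 0): INT 0 arrives: push (MAIN, PC=0), enter IRQ0 at PC=0 (depth now 1)
Event 2 (EXEC): [IRQ0] PC=0: DEC 4 -> ACC=-4
Event 3 (EXEC): [IRQ0] PC=1: DEC 1 -> ACC=-5
Event 4 (INT 1): INT 1 arrives: push (IRQ0, PC=2), enter IRQ1 at PC=0 (depth now 2)
Event 5 (EXEC): [IRQ1] PC=0: DEC 4 -> ACC=-9
Event 6 (EXEC): [IRQ1] PC=1: DEC 4 -> ACC=-13
Event 7 (EXEC): [IRQ1] PC=2: IRET -> resume IRQ0 at PC=2 (depth now 1)
Event 8 (EXEC): [IRQ0] PC=2: DEC 4 -> ACC=-17
Event 9 (EXEC): [IRQ0] PC=3: IRET -> resume MAIN at PC=0 (depth now 0)
Event 10 (INT 1): INT 1 arrives: push (MAIN, PC=0), enter IRQ1 at PC=0 (depth now 1)
Event 11 (INT 0): INT 0 arrives: push (IRQ1, PC=0), enter IRQ0 at PC=0 (depth now 2)
Event 12 (EXEC): [IRQ0] PC=0: DEC 4 -> ACC=-21
Event 13 (EXEC): [IRQ0] PC=1: DEC 1 -> ACC=-22
Event 14 (EXEC): [IRQ0] PC=2: DEC 4 -> ACC=-26
Event 15 (EXEC): [IRQ0] PC=3: IRET -> resume IRQ1 at PC=0 (depth now 1)
Event 16 (EXEC): [IRQ1] PC=0: DEC 4 -> ACC=-30
Event 17 (EXEC): [IRQ1] PC=1: DEC 4 -> ACC=-34
Event 18 (EXEC): [IRQ1] PC=2: IRET -> resume MAIN at PC=0 (depth now 0)
Event 19 (EXEC): [MAIN] PC=0: INC 4 -> ACC=-30
Event 20 (INT 0): INT 0 arrives: push (MAIN, PC=1), enter IRQ0 at PC=0 (depth now 1)
Event 21 (EXEC): [IRQ0] PC=0: DEC 4 -> ACC=-34
Event 22 (EXEC): [IRQ0] PC=1: DEC 1 -> ACC=-35
Event 23 (EXEC): [IRQ0] PC=2: DEC 4 -> ACC=-39
Event 24 (EXEC): [IRQ0] PC=3: IRET -> resume MAIN at PC=1 (depth now 0)
Event 25 (EXEC): [MAIN] PC=1: INC 2 -> ACC=-37
Event 26 (EXEC): [MAIN] PC=2: DEC 2 -> ACC=-39
Event 27 (EXEC): [MAIN] PC=3: NOP
Event 28 (EXEC): [MAIN] PC=4: INC 4 -> ACC=-35
Event 29 (EXEC): [MAIN] PC=5: HALT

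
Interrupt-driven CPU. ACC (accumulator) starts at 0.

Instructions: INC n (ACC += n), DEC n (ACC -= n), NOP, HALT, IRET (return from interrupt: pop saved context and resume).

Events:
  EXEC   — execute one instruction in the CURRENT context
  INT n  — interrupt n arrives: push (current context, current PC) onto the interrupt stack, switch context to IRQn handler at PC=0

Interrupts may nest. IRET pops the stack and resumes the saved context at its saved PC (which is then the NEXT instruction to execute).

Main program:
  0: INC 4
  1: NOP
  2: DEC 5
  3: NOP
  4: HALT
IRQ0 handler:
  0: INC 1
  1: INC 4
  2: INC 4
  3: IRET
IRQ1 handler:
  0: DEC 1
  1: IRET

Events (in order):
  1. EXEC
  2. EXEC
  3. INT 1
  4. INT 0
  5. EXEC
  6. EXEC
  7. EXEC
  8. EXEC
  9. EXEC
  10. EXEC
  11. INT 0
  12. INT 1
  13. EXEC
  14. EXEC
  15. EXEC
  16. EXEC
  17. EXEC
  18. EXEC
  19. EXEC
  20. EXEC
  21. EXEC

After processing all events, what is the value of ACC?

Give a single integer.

Event 1 (EXEC): [MAIN] PC=0: INC 4 -> ACC=4
Event 2 (EXEC): [MAIN] PC=1: NOP
Event 3 (INT 1): INT 1 arrives: push (MAIN, PC=2), enter IRQ1 at PC=0 (depth now 1)
Event 4 (INT 0): INT 0 arrives: push (IRQ1, PC=0), enter IRQ0 at PC=0 (depth now 2)
Event 5 (EXEC): [IRQ0] PC=0: INC 1 -> ACC=5
Event 6 (EXEC): [IRQ0] PC=1: INC 4 -> ACC=9
Event 7 (EXEC): [IRQ0] PC=2: INC 4 -> ACC=13
Event 8 (EXEC): [IRQ0] PC=3: IRET -> resume IRQ1 at PC=0 (depth now 1)
Event 9 (EXEC): [IRQ1] PC=0: DEC 1 -> ACC=12
Event 10 (EXEC): [IRQ1] PC=1: IRET -> resume MAIN at PC=2 (depth now 0)
Event 11 (INT 0): INT 0 arrives: push (MAIN, PC=2), enter IRQ0 at PC=0 (depth now 1)
Event 12 (INT 1): INT 1 arrives: push (IRQ0, PC=0), enter IRQ1 at PC=0 (depth now 2)
Event 13 (EXEC): [IRQ1] PC=0: DEC 1 -> ACC=11
Event 14 (EXEC): [IRQ1] PC=1: IRET -> resume IRQ0 at PC=0 (depth now 1)
Event 15 (EXEC): [IRQ0] PC=0: INC 1 -> ACC=12
Event 16 (EXEC): [IRQ0] PC=1: INC 4 -> ACC=16
Event 17 (EXEC): [IRQ0] PC=2: INC 4 -> ACC=20
Event 18 (EXEC): [IRQ0] PC=3: IRET -> resume MAIN at PC=2 (depth now 0)
Event 19 (EXEC): [MAIN] PC=2: DEC 5 -> ACC=15
Event 20 (EXEC): [MAIN] PC=3: NOP
Event 21 (EXEC): [MAIN] PC=4: HALT

Answer: 15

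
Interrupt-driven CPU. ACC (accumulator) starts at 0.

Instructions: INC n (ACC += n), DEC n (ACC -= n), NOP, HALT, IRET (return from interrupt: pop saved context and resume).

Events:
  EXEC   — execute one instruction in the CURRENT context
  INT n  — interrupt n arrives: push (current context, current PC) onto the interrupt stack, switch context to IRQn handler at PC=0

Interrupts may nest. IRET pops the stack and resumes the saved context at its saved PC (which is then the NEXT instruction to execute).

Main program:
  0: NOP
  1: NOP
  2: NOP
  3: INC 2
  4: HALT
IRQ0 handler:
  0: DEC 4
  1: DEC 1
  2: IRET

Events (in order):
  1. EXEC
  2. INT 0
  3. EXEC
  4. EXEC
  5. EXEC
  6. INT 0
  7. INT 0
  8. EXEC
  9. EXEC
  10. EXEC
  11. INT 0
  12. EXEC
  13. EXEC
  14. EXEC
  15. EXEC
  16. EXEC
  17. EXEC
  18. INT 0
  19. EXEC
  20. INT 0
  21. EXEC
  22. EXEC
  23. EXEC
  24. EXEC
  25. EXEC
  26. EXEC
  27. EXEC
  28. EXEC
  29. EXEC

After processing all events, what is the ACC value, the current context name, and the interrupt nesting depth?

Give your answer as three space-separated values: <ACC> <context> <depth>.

Event 1 (EXEC): [MAIN] PC=0: NOP
Event 2 (INT 0): INT 0 arrives: push (MAIN, PC=1), enter IRQ0 at PC=0 (depth now 1)
Event 3 (EXEC): [IRQ0] PC=0: DEC 4 -> ACC=-4
Event 4 (EXEC): [IRQ0] PC=1: DEC 1 -> ACC=-5
Event 5 (EXEC): [IRQ0] PC=2: IRET -> resume MAIN at PC=1 (depth now 0)
Event 6 (INT 0): INT 0 arrives: push (MAIN, PC=1), enter IRQ0 at PC=0 (depth now 1)
Event 7 (INT 0): INT 0 arrives: push (IRQ0, PC=0), enter IRQ0 at PC=0 (depth now 2)
Event 8 (EXEC): [IRQ0] PC=0: DEC 4 -> ACC=-9
Event 9 (EXEC): [IRQ0] PC=1: DEC 1 -> ACC=-10
Event 10 (EXEC): [IRQ0] PC=2: IRET -> resume IRQ0 at PC=0 (depth now 1)
Event 11 (INT 0): INT 0 arrives: push (IRQ0, PC=0), enter IRQ0 at PC=0 (depth now 2)
Event 12 (EXEC): [IRQ0] PC=0: DEC 4 -> ACC=-14
Event 13 (EXEC): [IRQ0] PC=1: DEC 1 -> ACC=-15
Event 14 (EXEC): [IRQ0] PC=2: IRET -> resume IRQ0 at PC=0 (depth now 1)
Event 15 (EXEC): [IRQ0] PC=0: DEC 4 -> ACC=-19
Event 16 (EXEC): [IRQ0] PC=1: DEC 1 -> ACC=-20
Event 17 (EXEC): [IRQ0] PC=2: IRET -> resume MAIN at PC=1 (depth now 0)
Event 18 (INT 0): INT 0 arrives: push (MAIN, PC=1), enter IRQ0 at PC=0 (depth now 1)
Event 19 (EXEC): [IRQ0] PC=0: DEC 4 -> ACC=-24
Event 20 (INT 0): INT 0 arrives: push (IRQ0, PC=1), enter IRQ0 at PC=0 (depth now 2)
Event 21 (EXEC): [IRQ0] PC=0: DEC 4 -> ACC=-28
Event 22 (EXEC): [IRQ0] PC=1: DEC 1 -> ACC=-29
Event 23 (EXEC): [IRQ0] PC=2: IRET -> resume IRQ0 at PC=1 (depth now 1)
Event 24 (EXEC): [IRQ0] PC=1: DEC 1 -> ACC=-30
Event 25 (EXEC): [IRQ0] PC=2: IRET -> resume MAIN at PC=1 (depth now 0)
Event 26 (EXEC): [MAIN] PC=1: NOP
Event 27 (EXEC): [MAIN] PC=2: NOP
Event 28 (EXEC): [MAIN] PC=3: INC 2 -> ACC=-28
Event 29 (EXEC): [MAIN] PC=4: HALT

Answer: -28 MAIN 0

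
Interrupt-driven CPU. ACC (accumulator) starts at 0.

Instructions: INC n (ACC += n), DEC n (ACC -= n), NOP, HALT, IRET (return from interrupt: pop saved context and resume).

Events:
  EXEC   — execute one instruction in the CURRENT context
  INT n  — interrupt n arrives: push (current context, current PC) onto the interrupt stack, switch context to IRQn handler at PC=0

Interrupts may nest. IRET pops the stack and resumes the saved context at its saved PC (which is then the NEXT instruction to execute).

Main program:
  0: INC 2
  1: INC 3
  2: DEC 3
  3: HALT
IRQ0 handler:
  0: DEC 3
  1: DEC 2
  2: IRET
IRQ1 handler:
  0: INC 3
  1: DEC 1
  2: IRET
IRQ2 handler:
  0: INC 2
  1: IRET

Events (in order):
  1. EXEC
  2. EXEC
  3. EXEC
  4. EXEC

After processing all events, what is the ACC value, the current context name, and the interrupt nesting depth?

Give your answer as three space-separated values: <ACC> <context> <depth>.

Event 1 (EXEC): [MAIN] PC=0: INC 2 -> ACC=2
Event 2 (EXEC): [MAIN] PC=1: INC 3 -> ACC=5
Event 3 (EXEC): [MAIN] PC=2: DEC 3 -> ACC=2
Event 4 (EXEC): [MAIN] PC=3: HALT

Answer: 2 MAIN 0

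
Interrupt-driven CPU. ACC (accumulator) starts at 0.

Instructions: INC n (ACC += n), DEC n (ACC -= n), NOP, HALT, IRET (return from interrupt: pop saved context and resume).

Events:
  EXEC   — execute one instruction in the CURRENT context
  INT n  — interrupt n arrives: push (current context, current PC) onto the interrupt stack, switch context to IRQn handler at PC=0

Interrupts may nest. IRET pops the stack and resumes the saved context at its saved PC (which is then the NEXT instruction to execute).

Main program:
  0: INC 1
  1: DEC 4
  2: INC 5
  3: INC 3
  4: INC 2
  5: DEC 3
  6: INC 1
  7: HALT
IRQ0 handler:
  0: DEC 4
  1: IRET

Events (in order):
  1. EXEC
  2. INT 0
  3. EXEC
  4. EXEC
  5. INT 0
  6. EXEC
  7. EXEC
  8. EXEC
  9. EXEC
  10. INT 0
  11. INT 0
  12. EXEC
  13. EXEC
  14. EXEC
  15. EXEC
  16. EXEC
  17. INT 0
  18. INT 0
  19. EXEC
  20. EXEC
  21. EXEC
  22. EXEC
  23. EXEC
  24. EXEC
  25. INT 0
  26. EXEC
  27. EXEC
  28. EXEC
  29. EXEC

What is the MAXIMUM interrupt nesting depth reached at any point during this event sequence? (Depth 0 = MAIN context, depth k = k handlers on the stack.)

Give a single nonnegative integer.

Answer: 2

Derivation:
Event 1 (EXEC): [MAIN] PC=0: INC 1 -> ACC=1 [depth=0]
Event 2 (INT 0): INT 0 arrives: push (MAIN, PC=1), enter IRQ0 at PC=0 (depth now 1) [depth=1]
Event 3 (EXEC): [IRQ0] PC=0: DEC 4 -> ACC=-3 [depth=1]
Event 4 (EXEC): [IRQ0] PC=1: IRET -> resume MAIN at PC=1 (depth now 0) [depth=0]
Event 5 (INT 0): INT 0 arrives: push (MAIN, PC=1), enter IRQ0 at PC=0 (depth now 1) [depth=1]
Event 6 (EXEC): [IRQ0] PC=0: DEC 4 -> ACC=-7 [depth=1]
Event 7 (EXEC): [IRQ0] PC=1: IRET -> resume MAIN at PC=1 (depth now 0) [depth=0]
Event 8 (EXEC): [MAIN] PC=1: DEC 4 -> ACC=-11 [depth=0]
Event 9 (EXEC): [MAIN] PC=2: INC 5 -> ACC=-6 [depth=0]
Event 10 (INT 0): INT 0 arrives: push (MAIN, PC=3), enter IRQ0 at PC=0 (depth now 1) [depth=1]
Event 11 (INT 0): INT 0 arrives: push (IRQ0, PC=0), enter IRQ0 at PC=0 (depth now 2) [depth=2]
Event 12 (EXEC): [IRQ0] PC=0: DEC 4 -> ACC=-10 [depth=2]
Event 13 (EXEC): [IRQ0] PC=1: IRET -> resume IRQ0 at PC=0 (depth now 1) [depth=1]
Event 14 (EXEC): [IRQ0] PC=0: DEC 4 -> ACC=-14 [depth=1]
Event 15 (EXEC): [IRQ0] PC=1: IRET -> resume MAIN at PC=3 (depth now 0) [depth=0]
Event 16 (EXEC): [MAIN] PC=3: INC 3 -> ACC=-11 [depth=0]
Event 17 (INT 0): INT 0 arrives: push (MAIN, PC=4), enter IRQ0 at PC=0 (depth now 1) [depth=1]
Event 18 (INT 0): INT 0 arrives: push (IRQ0, PC=0), enter IRQ0 at PC=0 (depth now 2) [depth=2]
Event 19 (EXEC): [IRQ0] PC=0: DEC 4 -> ACC=-15 [depth=2]
Event 20 (EXEC): [IRQ0] PC=1: IRET -> resume IRQ0 at PC=0 (depth now 1) [depth=1]
Event 21 (EXEC): [IRQ0] PC=0: DEC 4 -> ACC=-19 [depth=1]
Event 22 (EXEC): [IRQ0] PC=1: IRET -> resume MAIN at PC=4 (depth now 0) [depth=0]
Event 23 (EXEC): [MAIN] PC=4: INC 2 -> ACC=-17 [depth=0]
Event 24 (EXEC): [MAIN] PC=5: DEC 3 -> ACC=-20 [depth=0]
Event 25 (INT 0): INT 0 arrives: push (MAIN, PC=6), enter IRQ0 at PC=0 (depth now 1) [depth=1]
Event 26 (EXEC): [IRQ0] PC=0: DEC 4 -> ACC=-24 [depth=1]
Event 27 (EXEC): [IRQ0] PC=1: IRET -> resume MAIN at PC=6 (depth now 0) [depth=0]
Event 28 (EXEC): [MAIN] PC=6: INC 1 -> ACC=-23 [depth=0]
Event 29 (EXEC): [MAIN] PC=7: HALT [depth=0]
Max depth observed: 2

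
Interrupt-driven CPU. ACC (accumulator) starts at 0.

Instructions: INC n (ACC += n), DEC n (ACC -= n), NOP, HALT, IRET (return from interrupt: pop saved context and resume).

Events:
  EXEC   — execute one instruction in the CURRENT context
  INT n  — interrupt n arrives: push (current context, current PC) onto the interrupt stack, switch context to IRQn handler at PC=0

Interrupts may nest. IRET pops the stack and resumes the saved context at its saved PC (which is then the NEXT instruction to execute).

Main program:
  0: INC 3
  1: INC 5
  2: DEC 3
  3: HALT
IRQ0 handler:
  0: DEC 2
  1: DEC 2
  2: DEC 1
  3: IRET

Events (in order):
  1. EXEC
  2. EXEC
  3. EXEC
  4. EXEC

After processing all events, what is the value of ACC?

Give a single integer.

Answer: 5

Derivation:
Event 1 (EXEC): [MAIN] PC=0: INC 3 -> ACC=3
Event 2 (EXEC): [MAIN] PC=1: INC 5 -> ACC=8
Event 3 (EXEC): [MAIN] PC=2: DEC 3 -> ACC=5
Event 4 (EXEC): [MAIN] PC=3: HALT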